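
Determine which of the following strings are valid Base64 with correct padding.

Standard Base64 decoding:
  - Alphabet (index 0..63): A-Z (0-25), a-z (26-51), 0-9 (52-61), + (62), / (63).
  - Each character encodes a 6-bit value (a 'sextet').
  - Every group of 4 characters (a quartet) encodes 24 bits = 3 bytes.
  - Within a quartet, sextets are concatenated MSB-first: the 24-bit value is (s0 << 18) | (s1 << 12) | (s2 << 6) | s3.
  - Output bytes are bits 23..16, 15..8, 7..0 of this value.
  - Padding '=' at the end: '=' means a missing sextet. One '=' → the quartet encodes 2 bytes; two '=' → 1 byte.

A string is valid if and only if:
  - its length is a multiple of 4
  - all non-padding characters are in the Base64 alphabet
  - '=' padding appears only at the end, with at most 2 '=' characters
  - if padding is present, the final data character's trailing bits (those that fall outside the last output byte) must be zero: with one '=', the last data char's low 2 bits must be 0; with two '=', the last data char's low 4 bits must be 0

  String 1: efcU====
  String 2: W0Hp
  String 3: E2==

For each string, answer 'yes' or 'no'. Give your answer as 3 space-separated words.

Answer: no yes no

Derivation:
String 1: 'efcU====' → invalid (4 pad chars (max 2))
String 2: 'W0Hp' → valid
String 3: 'E2==' → invalid (bad trailing bits)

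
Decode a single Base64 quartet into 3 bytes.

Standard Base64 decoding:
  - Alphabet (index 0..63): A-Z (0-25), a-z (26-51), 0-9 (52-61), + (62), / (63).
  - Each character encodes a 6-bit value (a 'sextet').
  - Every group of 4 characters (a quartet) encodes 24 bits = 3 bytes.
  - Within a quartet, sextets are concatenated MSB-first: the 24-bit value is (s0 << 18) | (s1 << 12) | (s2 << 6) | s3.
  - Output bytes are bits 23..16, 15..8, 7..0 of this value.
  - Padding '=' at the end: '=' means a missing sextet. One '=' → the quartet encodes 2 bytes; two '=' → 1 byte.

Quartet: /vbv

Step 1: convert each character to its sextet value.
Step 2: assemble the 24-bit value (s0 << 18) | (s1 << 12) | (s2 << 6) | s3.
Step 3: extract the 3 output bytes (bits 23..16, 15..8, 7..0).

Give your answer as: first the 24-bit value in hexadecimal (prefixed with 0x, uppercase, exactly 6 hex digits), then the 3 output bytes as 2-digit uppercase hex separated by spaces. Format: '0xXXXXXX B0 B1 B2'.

Answer: 0xFEF6EF FE F6 EF

Derivation:
Sextets: /=63, v=47, b=27, v=47
24-bit: (63<<18) | (47<<12) | (27<<6) | 47
      = 0xFC0000 | 0x02F000 | 0x0006C0 | 0x00002F
      = 0xFEF6EF
Bytes: (v>>16)&0xFF=FE, (v>>8)&0xFF=F6, v&0xFF=EF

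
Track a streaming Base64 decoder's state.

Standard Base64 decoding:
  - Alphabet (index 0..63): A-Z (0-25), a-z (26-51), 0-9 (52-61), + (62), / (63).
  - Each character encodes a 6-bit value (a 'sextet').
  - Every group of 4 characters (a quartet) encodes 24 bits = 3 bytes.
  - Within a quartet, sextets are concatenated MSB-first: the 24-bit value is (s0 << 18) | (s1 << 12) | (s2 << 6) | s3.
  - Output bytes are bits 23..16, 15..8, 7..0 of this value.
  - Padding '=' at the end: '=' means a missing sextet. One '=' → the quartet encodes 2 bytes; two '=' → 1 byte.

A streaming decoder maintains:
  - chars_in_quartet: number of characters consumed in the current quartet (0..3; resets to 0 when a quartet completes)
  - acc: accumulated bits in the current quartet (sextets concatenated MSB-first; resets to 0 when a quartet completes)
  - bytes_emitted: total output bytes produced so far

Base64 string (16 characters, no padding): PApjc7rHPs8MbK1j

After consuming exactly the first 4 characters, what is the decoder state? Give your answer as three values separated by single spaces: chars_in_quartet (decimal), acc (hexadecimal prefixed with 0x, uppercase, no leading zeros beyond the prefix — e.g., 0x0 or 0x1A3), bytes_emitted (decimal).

Answer: 0 0x0 3

Derivation:
After char 0 ('P'=15): chars_in_quartet=1 acc=0xF bytes_emitted=0
After char 1 ('A'=0): chars_in_quartet=2 acc=0x3C0 bytes_emitted=0
After char 2 ('p'=41): chars_in_quartet=3 acc=0xF029 bytes_emitted=0
After char 3 ('j'=35): chars_in_quartet=4 acc=0x3C0A63 -> emit 3C 0A 63, reset; bytes_emitted=3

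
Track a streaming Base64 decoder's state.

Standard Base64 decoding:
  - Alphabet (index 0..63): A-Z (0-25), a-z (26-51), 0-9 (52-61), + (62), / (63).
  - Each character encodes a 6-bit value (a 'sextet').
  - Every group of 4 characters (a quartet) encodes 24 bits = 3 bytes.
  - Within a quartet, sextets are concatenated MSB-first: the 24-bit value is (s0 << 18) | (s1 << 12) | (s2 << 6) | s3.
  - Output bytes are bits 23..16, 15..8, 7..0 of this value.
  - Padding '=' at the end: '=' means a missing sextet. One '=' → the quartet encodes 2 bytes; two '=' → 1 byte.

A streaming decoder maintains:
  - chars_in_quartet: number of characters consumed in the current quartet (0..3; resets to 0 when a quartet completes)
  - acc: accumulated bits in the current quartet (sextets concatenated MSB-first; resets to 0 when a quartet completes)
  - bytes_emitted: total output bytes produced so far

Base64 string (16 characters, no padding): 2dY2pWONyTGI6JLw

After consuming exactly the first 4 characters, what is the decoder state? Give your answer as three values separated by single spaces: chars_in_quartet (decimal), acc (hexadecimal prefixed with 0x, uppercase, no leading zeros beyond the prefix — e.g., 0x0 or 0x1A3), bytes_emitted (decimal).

Answer: 0 0x0 3

Derivation:
After char 0 ('2'=54): chars_in_quartet=1 acc=0x36 bytes_emitted=0
After char 1 ('d'=29): chars_in_quartet=2 acc=0xD9D bytes_emitted=0
After char 2 ('Y'=24): chars_in_quartet=3 acc=0x36758 bytes_emitted=0
After char 3 ('2'=54): chars_in_quartet=4 acc=0xD9D636 -> emit D9 D6 36, reset; bytes_emitted=3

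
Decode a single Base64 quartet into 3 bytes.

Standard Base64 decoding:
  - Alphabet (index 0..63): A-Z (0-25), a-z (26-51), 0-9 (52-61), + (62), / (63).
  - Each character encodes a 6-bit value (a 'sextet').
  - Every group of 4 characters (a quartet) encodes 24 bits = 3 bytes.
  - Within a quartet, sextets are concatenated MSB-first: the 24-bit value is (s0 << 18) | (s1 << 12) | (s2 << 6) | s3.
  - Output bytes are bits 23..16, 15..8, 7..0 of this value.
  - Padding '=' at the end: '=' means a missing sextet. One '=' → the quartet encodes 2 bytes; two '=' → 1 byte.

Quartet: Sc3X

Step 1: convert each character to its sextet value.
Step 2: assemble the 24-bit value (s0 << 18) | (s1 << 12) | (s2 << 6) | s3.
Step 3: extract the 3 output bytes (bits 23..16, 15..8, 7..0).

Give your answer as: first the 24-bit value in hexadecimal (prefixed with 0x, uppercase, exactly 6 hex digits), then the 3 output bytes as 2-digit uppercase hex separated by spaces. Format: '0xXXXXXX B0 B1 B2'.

Sextets: S=18, c=28, 3=55, X=23
24-bit: (18<<18) | (28<<12) | (55<<6) | 23
      = 0x480000 | 0x01C000 | 0x000DC0 | 0x000017
      = 0x49CDD7
Bytes: (v>>16)&0xFF=49, (v>>8)&0xFF=CD, v&0xFF=D7

Answer: 0x49CDD7 49 CD D7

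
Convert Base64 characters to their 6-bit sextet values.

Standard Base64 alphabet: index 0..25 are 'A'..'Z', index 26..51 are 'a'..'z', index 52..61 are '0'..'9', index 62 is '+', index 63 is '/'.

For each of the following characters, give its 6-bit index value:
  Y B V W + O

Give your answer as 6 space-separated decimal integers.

Answer: 24 1 21 22 62 14

Derivation:
'Y': A..Z range, ord('Y') − ord('A') = 24
'B': A..Z range, ord('B') − ord('A') = 1
'V': A..Z range, ord('V') − ord('A') = 21
'W': A..Z range, ord('W') − ord('A') = 22
'+': index 62
'O': A..Z range, ord('O') − ord('A') = 14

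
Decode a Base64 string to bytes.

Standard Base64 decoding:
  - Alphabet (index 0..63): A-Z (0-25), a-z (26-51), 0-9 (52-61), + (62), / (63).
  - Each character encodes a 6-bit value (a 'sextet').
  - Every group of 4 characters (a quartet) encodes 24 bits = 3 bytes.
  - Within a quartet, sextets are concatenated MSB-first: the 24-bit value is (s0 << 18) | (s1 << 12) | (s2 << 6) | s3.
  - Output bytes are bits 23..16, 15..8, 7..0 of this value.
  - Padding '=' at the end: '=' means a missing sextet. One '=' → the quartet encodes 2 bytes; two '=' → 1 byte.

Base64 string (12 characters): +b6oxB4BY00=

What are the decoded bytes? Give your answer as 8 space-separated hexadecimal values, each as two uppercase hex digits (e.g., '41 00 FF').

After char 0 ('+'=62): chars_in_quartet=1 acc=0x3E bytes_emitted=0
After char 1 ('b'=27): chars_in_quartet=2 acc=0xF9B bytes_emitted=0
After char 2 ('6'=58): chars_in_quartet=3 acc=0x3E6FA bytes_emitted=0
After char 3 ('o'=40): chars_in_quartet=4 acc=0xF9BEA8 -> emit F9 BE A8, reset; bytes_emitted=3
After char 4 ('x'=49): chars_in_quartet=1 acc=0x31 bytes_emitted=3
After char 5 ('B'=1): chars_in_quartet=2 acc=0xC41 bytes_emitted=3
After char 6 ('4'=56): chars_in_quartet=3 acc=0x31078 bytes_emitted=3
After char 7 ('B'=1): chars_in_quartet=4 acc=0xC41E01 -> emit C4 1E 01, reset; bytes_emitted=6
After char 8 ('Y'=24): chars_in_quartet=1 acc=0x18 bytes_emitted=6
After char 9 ('0'=52): chars_in_quartet=2 acc=0x634 bytes_emitted=6
After char 10 ('0'=52): chars_in_quartet=3 acc=0x18D34 bytes_emitted=6
Padding '=': partial quartet acc=0x18D34 -> emit 63 4D; bytes_emitted=8

Answer: F9 BE A8 C4 1E 01 63 4D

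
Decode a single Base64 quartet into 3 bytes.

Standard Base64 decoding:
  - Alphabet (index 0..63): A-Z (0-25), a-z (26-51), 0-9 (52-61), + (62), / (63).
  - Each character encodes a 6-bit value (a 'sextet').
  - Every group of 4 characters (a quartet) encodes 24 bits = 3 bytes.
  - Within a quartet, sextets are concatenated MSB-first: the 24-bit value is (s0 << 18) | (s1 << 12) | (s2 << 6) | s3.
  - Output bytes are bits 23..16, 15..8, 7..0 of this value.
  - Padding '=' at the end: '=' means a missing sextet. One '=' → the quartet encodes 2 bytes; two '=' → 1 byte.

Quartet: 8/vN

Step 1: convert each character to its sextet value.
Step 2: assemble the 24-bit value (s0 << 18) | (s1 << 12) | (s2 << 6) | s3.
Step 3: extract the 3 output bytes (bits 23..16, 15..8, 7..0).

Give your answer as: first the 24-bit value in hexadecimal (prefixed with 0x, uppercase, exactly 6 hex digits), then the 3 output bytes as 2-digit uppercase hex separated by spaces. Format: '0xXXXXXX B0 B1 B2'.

Sextets: 8=60, /=63, v=47, N=13
24-bit: (60<<18) | (63<<12) | (47<<6) | 13
      = 0xF00000 | 0x03F000 | 0x000BC0 | 0x00000D
      = 0xF3FBCD
Bytes: (v>>16)&0xFF=F3, (v>>8)&0xFF=FB, v&0xFF=CD

Answer: 0xF3FBCD F3 FB CD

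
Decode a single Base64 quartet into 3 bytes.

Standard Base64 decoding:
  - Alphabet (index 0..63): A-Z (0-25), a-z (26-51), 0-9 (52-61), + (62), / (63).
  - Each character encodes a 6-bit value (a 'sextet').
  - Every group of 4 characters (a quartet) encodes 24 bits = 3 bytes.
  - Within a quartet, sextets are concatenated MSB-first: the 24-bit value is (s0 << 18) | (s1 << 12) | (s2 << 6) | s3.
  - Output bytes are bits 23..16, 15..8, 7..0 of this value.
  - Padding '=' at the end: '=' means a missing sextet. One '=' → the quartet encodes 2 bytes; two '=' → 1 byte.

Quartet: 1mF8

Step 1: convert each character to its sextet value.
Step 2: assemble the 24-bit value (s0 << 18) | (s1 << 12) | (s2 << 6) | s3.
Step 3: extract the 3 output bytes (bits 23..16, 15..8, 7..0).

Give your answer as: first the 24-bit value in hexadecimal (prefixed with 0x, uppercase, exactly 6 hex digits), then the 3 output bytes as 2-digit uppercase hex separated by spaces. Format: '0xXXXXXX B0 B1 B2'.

Answer: 0xD6617C D6 61 7C

Derivation:
Sextets: 1=53, m=38, F=5, 8=60
24-bit: (53<<18) | (38<<12) | (5<<6) | 60
      = 0xD40000 | 0x026000 | 0x000140 | 0x00003C
      = 0xD6617C
Bytes: (v>>16)&0xFF=D6, (v>>8)&0xFF=61, v&0xFF=7C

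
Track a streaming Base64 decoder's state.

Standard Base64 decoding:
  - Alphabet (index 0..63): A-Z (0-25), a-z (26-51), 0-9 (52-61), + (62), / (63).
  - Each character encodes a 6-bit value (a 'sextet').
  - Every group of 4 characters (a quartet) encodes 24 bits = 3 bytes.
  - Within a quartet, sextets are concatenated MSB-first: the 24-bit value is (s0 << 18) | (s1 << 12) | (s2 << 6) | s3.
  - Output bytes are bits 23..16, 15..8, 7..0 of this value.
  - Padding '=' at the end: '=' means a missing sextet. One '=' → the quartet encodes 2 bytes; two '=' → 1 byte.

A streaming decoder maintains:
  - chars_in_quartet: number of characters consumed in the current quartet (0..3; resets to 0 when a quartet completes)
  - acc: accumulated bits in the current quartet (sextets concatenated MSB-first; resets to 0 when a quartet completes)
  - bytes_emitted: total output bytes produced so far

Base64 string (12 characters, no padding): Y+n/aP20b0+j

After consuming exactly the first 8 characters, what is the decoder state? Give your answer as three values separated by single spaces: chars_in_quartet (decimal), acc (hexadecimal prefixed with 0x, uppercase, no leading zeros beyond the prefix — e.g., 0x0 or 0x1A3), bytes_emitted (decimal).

Answer: 0 0x0 6

Derivation:
After char 0 ('Y'=24): chars_in_quartet=1 acc=0x18 bytes_emitted=0
After char 1 ('+'=62): chars_in_quartet=2 acc=0x63E bytes_emitted=0
After char 2 ('n'=39): chars_in_quartet=3 acc=0x18FA7 bytes_emitted=0
After char 3 ('/'=63): chars_in_quartet=4 acc=0x63E9FF -> emit 63 E9 FF, reset; bytes_emitted=3
After char 4 ('a'=26): chars_in_quartet=1 acc=0x1A bytes_emitted=3
After char 5 ('P'=15): chars_in_quartet=2 acc=0x68F bytes_emitted=3
After char 6 ('2'=54): chars_in_quartet=3 acc=0x1A3F6 bytes_emitted=3
After char 7 ('0'=52): chars_in_quartet=4 acc=0x68FDB4 -> emit 68 FD B4, reset; bytes_emitted=6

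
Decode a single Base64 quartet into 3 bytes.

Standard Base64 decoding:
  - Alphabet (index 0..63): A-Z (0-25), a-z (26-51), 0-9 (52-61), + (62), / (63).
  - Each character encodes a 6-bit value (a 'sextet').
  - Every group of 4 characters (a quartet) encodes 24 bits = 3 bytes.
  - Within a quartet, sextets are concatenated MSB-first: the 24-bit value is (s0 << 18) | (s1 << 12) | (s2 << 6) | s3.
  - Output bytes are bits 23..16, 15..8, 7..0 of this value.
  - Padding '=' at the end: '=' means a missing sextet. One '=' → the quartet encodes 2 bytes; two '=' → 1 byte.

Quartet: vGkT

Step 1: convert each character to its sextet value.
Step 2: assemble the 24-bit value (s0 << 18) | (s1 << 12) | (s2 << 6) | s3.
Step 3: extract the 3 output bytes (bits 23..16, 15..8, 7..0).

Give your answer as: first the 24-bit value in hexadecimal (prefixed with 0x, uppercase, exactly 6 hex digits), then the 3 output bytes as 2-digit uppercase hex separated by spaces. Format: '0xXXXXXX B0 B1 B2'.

Answer: 0xBC6913 BC 69 13

Derivation:
Sextets: v=47, G=6, k=36, T=19
24-bit: (47<<18) | (6<<12) | (36<<6) | 19
      = 0xBC0000 | 0x006000 | 0x000900 | 0x000013
      = 0xBC6913
Bytes: (v>>16)&0xFF=BC, (v>>8)&0xFF=69, v&0xFF=13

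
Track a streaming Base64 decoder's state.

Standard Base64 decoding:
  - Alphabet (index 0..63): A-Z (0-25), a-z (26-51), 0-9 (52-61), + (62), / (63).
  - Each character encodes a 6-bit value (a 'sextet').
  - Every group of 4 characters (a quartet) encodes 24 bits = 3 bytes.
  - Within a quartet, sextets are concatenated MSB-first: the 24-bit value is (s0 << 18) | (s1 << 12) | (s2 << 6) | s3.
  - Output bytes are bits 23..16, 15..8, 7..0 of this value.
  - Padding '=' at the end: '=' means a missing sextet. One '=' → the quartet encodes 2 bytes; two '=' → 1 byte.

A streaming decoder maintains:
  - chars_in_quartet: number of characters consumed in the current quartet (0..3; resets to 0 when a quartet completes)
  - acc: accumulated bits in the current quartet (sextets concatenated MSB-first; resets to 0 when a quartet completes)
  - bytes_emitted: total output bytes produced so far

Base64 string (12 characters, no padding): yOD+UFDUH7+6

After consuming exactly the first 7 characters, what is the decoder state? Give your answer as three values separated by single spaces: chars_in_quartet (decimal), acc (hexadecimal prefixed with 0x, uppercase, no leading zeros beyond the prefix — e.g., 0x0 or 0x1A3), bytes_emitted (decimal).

Answer: 3 0x14143 3

Derivation:
After char 0 ('y'=50): chars_in_quartet=1 acc=0x32 bytes_emitted=0
After char 1 ('O'=14): chars_in_quartet=2 acc=0xC8E bytes_emitted=0
After char 2 ('D'=3): chars_in_quartet=3 acc=0x32383 bytes_emitted=0
After char 3 ('+'=62): chars_in_quartet=4 acc=0xC8E0FE -> emit C8 E0 FE, reset; bytes_emitted=3
After char 4 ('U'=20): chars_in_quartet=1 acc=0x14 bytes_emitted=3
After char 5 ('F'=5): chars_in_quartet=2 acc=0x505 bytes_emitted=3
After char 6 ('D'=3): chars_in_quartet=3 acc=0x14143 bytes_emitted=3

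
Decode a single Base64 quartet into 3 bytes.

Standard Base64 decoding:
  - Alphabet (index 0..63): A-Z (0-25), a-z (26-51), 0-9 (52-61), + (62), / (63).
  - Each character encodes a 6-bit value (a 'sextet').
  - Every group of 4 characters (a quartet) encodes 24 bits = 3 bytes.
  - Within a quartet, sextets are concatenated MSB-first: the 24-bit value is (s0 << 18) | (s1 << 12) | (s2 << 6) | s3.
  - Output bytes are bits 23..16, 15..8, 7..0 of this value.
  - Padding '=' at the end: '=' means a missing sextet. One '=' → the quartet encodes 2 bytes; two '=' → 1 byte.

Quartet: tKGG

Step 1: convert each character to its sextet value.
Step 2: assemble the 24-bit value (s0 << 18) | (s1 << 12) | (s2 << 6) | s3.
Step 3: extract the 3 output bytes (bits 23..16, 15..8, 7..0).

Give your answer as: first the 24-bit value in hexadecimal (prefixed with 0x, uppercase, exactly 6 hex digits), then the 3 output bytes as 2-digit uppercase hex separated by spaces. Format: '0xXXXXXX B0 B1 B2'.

Sextets: t=45, K=10, G=6, G=6
24-bit: (45<<18) | (10<<12) | (6<<6) | 6
      = 0xB40000 | 0x00A000 | 0x000180 | 0x000006
      = 0xB4A186
Bytes: (v>>16)&0xFF=B4, (v>>8)&0xFF=A1, v&0xFF=86

Answer: 0xB4A186 B4 A1 86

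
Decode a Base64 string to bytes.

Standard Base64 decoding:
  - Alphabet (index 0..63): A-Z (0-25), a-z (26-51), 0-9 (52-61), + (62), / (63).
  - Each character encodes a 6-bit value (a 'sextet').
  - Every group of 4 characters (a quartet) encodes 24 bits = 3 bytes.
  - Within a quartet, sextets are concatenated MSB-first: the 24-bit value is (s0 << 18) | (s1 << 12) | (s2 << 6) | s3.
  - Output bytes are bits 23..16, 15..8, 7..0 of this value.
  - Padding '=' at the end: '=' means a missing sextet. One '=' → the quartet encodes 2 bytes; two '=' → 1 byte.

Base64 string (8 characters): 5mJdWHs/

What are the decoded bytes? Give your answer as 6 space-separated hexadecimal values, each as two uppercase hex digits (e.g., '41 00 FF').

Answer: E6 62 5D 58 7B 3F

Derivation:
After char 0 ('5'=57): chars_in_quartet=1 acc=0x39 bytes_emitted=0
After char 1 ('m'=38): chars_in_quartet=2 acc=0xE66 bytes_emitted=0
After char 2 ('J'=9): chars_in_quartet=3 acc=0x39989 bytes_emitted=0
After char 3 ('d'=29): chars_in_quartet=4 acc=0xE6625D -> emit E6 62 5D, reset; bytes_emitted=3
After char 4 ('W'=22): chars_in_quartet=1 acc=0x16 bytes_emitted=3
After char 5 ('H'=7): chars_in_quartet=2 acc=0x587 bytes_emitted=3
After char 6 ('s'=44): chars_in_quartet=3 acc=0x161EC bytes_emitted=3
After char 7 ('/'=63): chars_in_quartet=4 acc=0x587B3F -> emit 58 7B 3F, reset; bytes_emitted=6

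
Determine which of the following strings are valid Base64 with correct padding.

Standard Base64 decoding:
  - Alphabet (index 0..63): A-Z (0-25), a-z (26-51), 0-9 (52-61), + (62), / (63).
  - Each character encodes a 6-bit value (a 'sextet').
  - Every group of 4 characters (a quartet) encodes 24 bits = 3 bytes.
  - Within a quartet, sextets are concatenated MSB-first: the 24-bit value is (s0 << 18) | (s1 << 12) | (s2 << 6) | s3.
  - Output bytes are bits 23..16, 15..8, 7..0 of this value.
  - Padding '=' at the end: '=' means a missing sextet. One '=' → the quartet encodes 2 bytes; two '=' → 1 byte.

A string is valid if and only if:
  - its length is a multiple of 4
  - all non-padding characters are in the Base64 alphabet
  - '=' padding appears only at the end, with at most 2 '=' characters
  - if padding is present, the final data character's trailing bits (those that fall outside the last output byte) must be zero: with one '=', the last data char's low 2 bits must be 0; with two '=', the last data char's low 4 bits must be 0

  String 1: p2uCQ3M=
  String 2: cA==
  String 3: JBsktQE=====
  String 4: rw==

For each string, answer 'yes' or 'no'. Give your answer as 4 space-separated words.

Answer: yes yes no yes

Derivation:
String 1: 'p2uCQ3M=' → valid
String 2: 'cA==' → valid
String 3: 'JBsktQE=====' → invalid (5 pad chars (max 2))
String 4: 'rw==' → valid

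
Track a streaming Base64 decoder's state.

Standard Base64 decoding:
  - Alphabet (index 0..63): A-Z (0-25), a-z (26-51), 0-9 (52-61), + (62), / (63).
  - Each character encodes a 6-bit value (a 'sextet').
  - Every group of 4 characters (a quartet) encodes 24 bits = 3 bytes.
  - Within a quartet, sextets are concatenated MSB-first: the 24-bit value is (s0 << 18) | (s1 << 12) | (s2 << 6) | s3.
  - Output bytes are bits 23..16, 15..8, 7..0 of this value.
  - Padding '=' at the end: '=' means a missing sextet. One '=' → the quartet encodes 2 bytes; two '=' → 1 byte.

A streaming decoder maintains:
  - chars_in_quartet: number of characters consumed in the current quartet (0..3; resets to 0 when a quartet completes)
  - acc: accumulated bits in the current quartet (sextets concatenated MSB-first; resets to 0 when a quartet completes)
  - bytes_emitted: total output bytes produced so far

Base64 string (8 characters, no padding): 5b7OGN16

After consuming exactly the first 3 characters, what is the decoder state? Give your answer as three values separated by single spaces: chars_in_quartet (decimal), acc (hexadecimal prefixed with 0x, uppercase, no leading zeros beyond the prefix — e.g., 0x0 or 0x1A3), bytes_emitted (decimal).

Answer: 3 0x396FB 0

Derivation:
After char 0 ('5'=57): chars_in_quartet=1 acc=0x39 bytes_emitted=0
After char 1 ('b'=27): chars_in_quartet=2 acc=0xE5B bytes_emitted=0
After char 2 ('7'=59): chars_in_quartet=3 acc=0x396FB bytes_emitted=0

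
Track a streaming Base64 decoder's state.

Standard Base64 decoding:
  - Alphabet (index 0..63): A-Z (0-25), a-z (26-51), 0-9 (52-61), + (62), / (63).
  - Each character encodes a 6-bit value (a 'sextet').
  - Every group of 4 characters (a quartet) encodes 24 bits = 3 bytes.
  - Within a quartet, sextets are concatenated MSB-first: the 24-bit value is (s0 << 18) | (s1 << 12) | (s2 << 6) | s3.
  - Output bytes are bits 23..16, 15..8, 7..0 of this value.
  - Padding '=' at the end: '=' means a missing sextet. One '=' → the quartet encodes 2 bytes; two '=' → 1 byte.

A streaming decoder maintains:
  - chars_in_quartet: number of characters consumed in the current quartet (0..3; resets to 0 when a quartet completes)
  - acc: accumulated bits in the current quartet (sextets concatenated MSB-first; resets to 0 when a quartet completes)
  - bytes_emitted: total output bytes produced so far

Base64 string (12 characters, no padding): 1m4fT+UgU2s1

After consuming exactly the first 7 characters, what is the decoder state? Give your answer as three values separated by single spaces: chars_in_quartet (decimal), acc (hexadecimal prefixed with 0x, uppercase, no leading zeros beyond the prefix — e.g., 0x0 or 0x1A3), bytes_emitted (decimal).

After char 0 ('1'=53): chars_in_quartet=1 acc=0x35 bytes_emitted=0
After char 1 ('m'=38): chars_in_quartet=2 acc=0xD66 bytes_emitted=0
After char 2 ('4'=56): chars_in_quartet=3 acc=0x359B8 bytes_emitted=0
After char 3 ('f'=31): chars_in_quartet=4 acc=0xD66E1F -> emit D6 6E 1F, reset; bytes_emitted=3
After char 4 ('T'=19): chars_in_quartet=1 acc=0x13 bytes_emitted=3
After char 5 ('+'=62): chars_in_quartet=2 acc=0x4FE bytes_emitted=3
After char 6 ('U'=20): chars_in_quartet=3 acc=0x13F94 bytes_emitted=3

Answer: 3 0x13F94 3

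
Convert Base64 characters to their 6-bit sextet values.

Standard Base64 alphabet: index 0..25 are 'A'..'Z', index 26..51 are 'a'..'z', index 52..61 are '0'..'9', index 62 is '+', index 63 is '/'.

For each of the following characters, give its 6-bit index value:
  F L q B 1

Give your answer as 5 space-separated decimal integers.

Answer: 5 11 42 1 53

Derivation:
'F': A..Z range, ord('F') − ord('A') = 5
'L': A..Z range, ord('L') − ord('A') = 11
'q': a..z range, 26 + ord('q') − ord('a') = 42
'B': A..Z range, ord('B') − ord('A') = 1
'1': 0..9 range, 52 + ord('1') − ord('0') = 53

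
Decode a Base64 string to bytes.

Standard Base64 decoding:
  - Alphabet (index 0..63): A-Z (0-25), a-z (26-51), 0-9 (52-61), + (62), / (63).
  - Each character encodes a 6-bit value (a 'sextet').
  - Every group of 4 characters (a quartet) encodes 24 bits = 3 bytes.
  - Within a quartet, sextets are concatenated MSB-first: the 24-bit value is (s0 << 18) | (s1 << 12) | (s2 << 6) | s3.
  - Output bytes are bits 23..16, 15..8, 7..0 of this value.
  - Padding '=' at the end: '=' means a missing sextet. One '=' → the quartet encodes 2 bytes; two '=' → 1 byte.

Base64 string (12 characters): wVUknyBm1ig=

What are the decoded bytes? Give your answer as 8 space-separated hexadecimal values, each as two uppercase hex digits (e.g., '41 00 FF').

After char 0 ('w'=48): chars_in_quartet=1 acc=0x30 bytes_emitted=0
After char 1 ('V'=21): chars_in_quartet=2 acc=0xC15 bytes_emitted=0
After char 2 ('U'=20): chars_in_quartet=3 acc=0x30554 bytes_emitted=0
After char 3 ('k'=36): chars_in_quartet=4 acc=0xC15524 -> emit C1 55 24, reset; bytes_emitted=3
After char 4 ('n'=39): chars_in_quartet=1 acc=0x27 bytes_emitted=3
After char 5 ('y'=50): chars_in_quartet=2 acc=0x9F2 bytes_emitted=3
After char 6 ('B'=1): chars_in_quartet=3 acc=0x27C81 bytes_emitted=3
After char 7 ('m'=38): chars_in_quartet=4 acc=0x9F2066 -> emit 9F 20 66, reset; bytes_emitted=6
After char 8 ('1'=53): chars_in_quartet=1 acc=0x35 bytes_emitted=6
After char 9 ('i'=34): chars_in_quartet=2 acc=0xD62 bytes_emitted=6
After char 10 ('g'=32): chars_in_quartet=3 acc=0x358A0 bytes_emitted=6
Padding '=': partial quartet acc=0x358A0 -> emit D6 28; bytes_emitted=8

Answer: C1 55 24 9F 20 66 D6 28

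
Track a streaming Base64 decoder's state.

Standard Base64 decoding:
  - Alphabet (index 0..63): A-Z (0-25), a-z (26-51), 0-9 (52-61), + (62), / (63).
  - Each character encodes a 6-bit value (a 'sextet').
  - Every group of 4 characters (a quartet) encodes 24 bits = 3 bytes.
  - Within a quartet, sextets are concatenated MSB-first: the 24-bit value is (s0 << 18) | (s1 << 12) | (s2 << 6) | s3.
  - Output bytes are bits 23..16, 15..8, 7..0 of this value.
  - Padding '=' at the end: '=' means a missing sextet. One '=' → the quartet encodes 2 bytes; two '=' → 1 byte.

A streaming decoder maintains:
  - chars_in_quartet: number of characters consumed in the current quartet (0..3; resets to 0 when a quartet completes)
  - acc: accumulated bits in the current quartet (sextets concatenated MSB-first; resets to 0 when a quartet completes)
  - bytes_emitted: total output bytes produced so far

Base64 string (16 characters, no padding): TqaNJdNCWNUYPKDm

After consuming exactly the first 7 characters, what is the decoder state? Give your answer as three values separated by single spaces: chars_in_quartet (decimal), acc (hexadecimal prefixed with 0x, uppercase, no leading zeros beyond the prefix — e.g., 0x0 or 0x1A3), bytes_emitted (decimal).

After char 0 ('T'=19): chars_in_quartet=1 acc=0x13 bytes_emitted=0
After char 1 ('q'=42): chars_in_quartet=2 acc=0x4EA bytes_emitted=0
After char 2 ('a'=26): chars_in_quartet=3 acc=0x13A9A bytes_emitted=0
After char 3 ('N'=13): chars_in_quartet=4 acc=0x4EA68D -> emit 4E A6 8D, reset; bytes_emitted=3
After char 4 ('J'=9): chars_in_quartet=1 acc=0x9 bytes_emitted=3
After char 5 ('d'=29): chars_in_quartet=2 acc=0x25D bytes_emitted=3
After char 6 ('N'=13): chars_in_quartet=3 acc=0x974D bytes_emitted=3

Answer: 3 0x974D 3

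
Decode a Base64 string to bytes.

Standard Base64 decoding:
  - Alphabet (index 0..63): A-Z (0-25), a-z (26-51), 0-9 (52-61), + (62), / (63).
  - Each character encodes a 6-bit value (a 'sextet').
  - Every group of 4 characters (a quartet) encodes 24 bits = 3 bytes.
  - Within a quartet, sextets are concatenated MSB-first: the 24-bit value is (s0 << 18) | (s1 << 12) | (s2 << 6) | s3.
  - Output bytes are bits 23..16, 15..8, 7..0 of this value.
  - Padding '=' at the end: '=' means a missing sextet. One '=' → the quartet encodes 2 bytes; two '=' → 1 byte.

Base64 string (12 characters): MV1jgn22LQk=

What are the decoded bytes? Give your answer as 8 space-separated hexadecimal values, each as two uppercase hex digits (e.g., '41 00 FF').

After char 0 ('M'=12): chars_in_quartet=1 acc=0xC bytes_emitted=0
After char 1 ('V'=21): chars_in_quartet=2 acc=0x315 bytes_emitted=0
After char 2 ('1'=53): chars_in_quartet=3 acc=0xC575 bytes_emitted=0
After char 3 ('j'=35): chars_in_quartet=4 acc=0x315D63 -> emit 31 5D 63, reset; bytes_emitted=3
After char 4 ('g'=32): chars_in_quartet=1 acc=0x20 bytes_emitted=3
After char 5 ('n'=39): chars_in_quartet=2 acc=0x827 bytes_emitted=3
After char 6 ('2'=54): chars_in_quartet=3 acc=0x209F6 bytes_emitted=3
After char 7 ('2'=54): chars_in_quartet=4 acc=0x827DB6 -> emit 82 7D B6, reset; bytes_emitted=6
After char 8 ('L'=11): chars_in_quartet=1 acc=0xB bytes_emitted=6
After char 9 ('Q'=16): chars_in_quartet=2 acc=0x2D0 bytes_emitted=6
After char 10 ('k'=36): chars_in_quartet=3 acc=0xB424 bytes_emitted=6
Padding '=': partial quartet acc=0xB424 -> emit 2D 09; bytes_emitted=8

Answer: 31 5D 63 82 7D B6 2D 09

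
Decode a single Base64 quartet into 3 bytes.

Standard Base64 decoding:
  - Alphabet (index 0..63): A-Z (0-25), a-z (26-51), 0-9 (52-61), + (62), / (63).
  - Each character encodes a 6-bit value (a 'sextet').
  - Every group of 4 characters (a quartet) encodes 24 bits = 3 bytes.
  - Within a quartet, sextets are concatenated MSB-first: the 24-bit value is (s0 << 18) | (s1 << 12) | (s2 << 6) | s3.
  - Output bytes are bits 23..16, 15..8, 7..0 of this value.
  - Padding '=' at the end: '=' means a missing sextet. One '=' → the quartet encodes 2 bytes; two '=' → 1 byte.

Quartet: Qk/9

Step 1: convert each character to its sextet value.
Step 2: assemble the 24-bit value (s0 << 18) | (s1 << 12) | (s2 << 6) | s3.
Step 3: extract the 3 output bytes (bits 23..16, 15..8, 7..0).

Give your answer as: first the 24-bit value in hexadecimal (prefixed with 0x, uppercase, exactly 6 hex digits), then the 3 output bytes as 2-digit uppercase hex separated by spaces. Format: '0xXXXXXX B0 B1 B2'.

Sextets: Q=16, k=36, /=63, 9=61
24-bit: (16<<18) | (36<<12) | (63<<6) | 61
      = 0x400000 | 0x024000 | 0x000FC0 | 0x00003D
      = 0x424FFD
Bytes: (v>>16)&0xFF=42, (v>>8)&0xFF=4F, v&0xFF=FD

Answer: 0x424FFD 42 4F FD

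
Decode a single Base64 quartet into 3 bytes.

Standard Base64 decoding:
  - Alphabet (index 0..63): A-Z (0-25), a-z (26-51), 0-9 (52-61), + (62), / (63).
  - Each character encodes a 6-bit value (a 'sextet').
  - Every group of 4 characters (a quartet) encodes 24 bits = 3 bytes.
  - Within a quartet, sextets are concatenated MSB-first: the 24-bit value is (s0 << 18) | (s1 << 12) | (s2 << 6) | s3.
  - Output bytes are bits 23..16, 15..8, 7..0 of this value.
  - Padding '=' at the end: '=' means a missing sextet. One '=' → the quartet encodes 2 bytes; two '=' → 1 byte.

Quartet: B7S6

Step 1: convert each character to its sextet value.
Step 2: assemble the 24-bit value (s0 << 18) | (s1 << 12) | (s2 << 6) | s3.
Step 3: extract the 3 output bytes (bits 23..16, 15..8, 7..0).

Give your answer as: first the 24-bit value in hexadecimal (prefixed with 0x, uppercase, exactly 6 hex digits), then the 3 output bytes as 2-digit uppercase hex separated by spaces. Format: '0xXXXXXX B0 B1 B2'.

Sextets: B=1, 7=59, S=18, 6=58
24-bit: (1<<18) | (59<<12) | (18<<6) | 58
      = 0x040000 | 0x03B000 | 0x000480 | 0x00003A
      = 0x07B4BA
Bytes: (v>>16)&0xFF=07, (v>>8)&0xFF=B4, v&0xFF=BA

Answer: 0x07B4BA 07 B4 BA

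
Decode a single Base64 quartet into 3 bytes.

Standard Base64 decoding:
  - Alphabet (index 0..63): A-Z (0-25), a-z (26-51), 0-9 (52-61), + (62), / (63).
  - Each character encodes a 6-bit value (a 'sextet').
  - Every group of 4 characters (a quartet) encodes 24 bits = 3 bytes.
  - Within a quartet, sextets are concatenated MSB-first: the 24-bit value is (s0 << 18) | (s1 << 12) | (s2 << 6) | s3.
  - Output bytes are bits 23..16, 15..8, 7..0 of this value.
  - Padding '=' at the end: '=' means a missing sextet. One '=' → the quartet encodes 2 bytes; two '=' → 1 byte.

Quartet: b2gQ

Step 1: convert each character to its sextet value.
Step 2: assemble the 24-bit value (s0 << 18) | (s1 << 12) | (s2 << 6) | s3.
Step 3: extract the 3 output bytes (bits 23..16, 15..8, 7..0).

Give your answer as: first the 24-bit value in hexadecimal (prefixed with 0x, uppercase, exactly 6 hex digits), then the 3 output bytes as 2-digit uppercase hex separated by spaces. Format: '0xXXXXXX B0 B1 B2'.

Answer: 0x6F6810 6F 68 10

Derivation:
Sextets: b=27, 2=54, g=32, Q=16
24-bit: (27<<18) | (54<<12) | (32<<6) | 16
      = 0x6C0000 | 0x036000 | 0x000800 | 0x000010
      = 0x6F6810
Bytes: (v>>16)&0xFF=6F, (v>>8)&0xFF=68, v&0xFF=10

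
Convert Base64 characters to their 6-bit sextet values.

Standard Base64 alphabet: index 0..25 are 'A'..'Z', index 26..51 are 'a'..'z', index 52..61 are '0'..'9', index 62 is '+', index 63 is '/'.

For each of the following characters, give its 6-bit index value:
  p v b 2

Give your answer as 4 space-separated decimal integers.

Answer: 41 47 27 54

Derivation:
'p': a..z range, 26 + ord('p') − ord('a') = 41
'v': a..z range, 26 + ord('v') − ord('a') = 47
'b': a..z range, 26 + ord('b') − ord('a') = 27
'2': 0..9 range, 52 + ord('2') − ord('0') = 54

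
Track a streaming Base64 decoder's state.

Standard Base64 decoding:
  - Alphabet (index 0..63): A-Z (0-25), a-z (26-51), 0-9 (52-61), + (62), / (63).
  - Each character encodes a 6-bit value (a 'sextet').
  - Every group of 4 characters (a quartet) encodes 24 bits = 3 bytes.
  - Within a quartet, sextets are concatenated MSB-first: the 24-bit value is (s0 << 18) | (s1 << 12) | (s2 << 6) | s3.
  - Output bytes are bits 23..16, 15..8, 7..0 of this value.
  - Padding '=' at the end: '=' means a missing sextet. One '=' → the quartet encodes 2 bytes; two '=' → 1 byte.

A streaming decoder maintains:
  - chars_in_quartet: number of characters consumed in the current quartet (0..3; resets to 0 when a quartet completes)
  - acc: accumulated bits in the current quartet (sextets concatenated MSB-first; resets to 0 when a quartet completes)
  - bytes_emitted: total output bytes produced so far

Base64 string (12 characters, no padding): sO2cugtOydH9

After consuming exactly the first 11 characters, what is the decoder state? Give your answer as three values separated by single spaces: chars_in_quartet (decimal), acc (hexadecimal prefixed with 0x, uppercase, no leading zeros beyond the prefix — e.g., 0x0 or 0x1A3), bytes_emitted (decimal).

After char 0 ('s'=44): chars_in_quartet=1 acc=0x2C bytes_emitted=0
After char 1 ('O'=14): chars_in_quartet=2 acc=0xB0E bytes_emitted=0
After char 2 ('2'=54): chars_in_quartet=3 acc=0x2C3B6 bytes_emitted=0
After char 3 ('c'=28): chars_in_quartet=4 acc=0xB0ED9C -> emit B0 ED 9C, reset; bytes_emitted=3
After char 4 ('u'=46): chars_in_quartet=1 acc=0x2E bytes_emitted=3
After char 5 ('g'=32): chars_in_quartet=2 acc=0xBA0 bytes_emitted=3
After char 6 ('t'=45): chars_in_quartet=3 acc=0x2E82D bytes_emitted=3
After char 7 ('O'=14): chars_in_quartet=4 acc=0xBA0B4E -> emit BA 0B 4E, reset; bytes_emitted=6
After char 8 ('y'=50): chars_in_quartet=1 acc=0x32 bytes_emitted=6
After char 9 ('d'=29): chars_in_quartet=2 acc=0xC9D bytes_emitted=6
After char 10 ('H'=7): chars_in_quartet=3 acc=0x32747 bytes_emitted=6

Answer: 3 0x32747 6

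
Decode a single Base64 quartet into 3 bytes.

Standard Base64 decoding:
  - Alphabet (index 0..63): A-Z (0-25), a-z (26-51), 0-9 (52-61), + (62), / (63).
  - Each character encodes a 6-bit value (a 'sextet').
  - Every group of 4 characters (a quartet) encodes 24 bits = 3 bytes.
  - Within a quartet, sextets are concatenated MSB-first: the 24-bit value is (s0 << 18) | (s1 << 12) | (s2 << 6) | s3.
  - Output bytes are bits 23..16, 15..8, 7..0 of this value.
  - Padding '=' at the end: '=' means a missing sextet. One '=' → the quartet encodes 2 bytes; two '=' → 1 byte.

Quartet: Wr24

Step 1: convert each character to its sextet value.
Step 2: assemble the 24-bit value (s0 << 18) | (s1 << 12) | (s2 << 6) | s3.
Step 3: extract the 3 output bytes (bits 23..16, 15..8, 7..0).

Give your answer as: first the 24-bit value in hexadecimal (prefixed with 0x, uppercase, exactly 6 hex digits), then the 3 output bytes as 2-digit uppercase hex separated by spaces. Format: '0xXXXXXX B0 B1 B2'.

Answer: 0x5ABDB8 5A BD B8

Derivation:
Sextets: W=22, r=43, 2=54, 4=56
24-bit: (22<<18) | (43<<12) | (54<<6) | 56
      = 0x580000 | 0x02B000 | 0x000D80 | 0x000038
      = 0x5ABDB8
Bytes: (v>>16)&0xFF=5A, (v>>8)&0xFF=BD, v&0xFF=B8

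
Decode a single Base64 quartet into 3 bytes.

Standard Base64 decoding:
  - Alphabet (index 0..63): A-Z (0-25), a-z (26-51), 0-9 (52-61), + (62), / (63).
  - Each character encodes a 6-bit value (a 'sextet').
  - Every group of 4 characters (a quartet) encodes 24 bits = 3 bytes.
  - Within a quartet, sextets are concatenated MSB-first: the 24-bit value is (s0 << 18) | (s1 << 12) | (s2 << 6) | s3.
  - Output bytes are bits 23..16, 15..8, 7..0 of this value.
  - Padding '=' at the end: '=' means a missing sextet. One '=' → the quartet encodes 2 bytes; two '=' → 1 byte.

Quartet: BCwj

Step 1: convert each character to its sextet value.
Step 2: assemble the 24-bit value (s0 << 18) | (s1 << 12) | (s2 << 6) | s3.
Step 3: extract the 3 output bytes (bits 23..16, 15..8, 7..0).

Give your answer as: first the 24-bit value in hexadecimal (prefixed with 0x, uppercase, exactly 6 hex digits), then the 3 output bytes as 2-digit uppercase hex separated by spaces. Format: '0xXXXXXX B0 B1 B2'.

Sextets: B=1, C=2, w=48, j=35
24-bit: (1<<18) | (2<<12) | (48<<6) | 35
      = 0x040000 | 0x002000 | 0x000C00 | 0x000023
      = 0x042C23
Bytes: (v>>16)&0xFF=04, (v>>8)&0xFF=2C, v&0xFF=23

Answer: 0x042C23 04 2C 23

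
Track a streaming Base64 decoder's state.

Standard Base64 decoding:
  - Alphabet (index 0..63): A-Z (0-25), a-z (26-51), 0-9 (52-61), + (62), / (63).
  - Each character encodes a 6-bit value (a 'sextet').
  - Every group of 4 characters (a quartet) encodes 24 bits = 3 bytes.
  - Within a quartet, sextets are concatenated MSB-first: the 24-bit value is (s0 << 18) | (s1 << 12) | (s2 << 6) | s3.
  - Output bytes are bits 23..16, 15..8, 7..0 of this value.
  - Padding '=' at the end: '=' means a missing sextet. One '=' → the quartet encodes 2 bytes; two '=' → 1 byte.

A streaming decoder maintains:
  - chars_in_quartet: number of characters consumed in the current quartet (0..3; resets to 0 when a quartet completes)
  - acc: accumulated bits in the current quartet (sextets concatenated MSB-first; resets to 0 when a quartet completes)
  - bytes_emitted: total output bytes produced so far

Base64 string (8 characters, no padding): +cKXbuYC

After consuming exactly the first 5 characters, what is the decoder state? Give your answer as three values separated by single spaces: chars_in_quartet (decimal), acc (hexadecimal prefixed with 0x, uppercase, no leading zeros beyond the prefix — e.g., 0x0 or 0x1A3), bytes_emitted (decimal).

After char 0 ('+'=62): chars_in_quartet=1 acc=0x3E bytes_emitted=0
After char 1 ('c'=28): chars_in_quartet=2 acc=0xF9C bytes_emitted=0
After char 2 ('K'=10): chars_in_quartet=3 acc=0x3E70A bytes_emitted=0
After char 3 ('X'=23): chars_in_quartet=4 acc=0xF9C297 -> emit F9 C2 97, reset; bytes_emitted=3
After char 4 ('b'=27): chars_in_quartet=1 acc=0x1B bytes_emitted=3

Answer: 1 0x1B 3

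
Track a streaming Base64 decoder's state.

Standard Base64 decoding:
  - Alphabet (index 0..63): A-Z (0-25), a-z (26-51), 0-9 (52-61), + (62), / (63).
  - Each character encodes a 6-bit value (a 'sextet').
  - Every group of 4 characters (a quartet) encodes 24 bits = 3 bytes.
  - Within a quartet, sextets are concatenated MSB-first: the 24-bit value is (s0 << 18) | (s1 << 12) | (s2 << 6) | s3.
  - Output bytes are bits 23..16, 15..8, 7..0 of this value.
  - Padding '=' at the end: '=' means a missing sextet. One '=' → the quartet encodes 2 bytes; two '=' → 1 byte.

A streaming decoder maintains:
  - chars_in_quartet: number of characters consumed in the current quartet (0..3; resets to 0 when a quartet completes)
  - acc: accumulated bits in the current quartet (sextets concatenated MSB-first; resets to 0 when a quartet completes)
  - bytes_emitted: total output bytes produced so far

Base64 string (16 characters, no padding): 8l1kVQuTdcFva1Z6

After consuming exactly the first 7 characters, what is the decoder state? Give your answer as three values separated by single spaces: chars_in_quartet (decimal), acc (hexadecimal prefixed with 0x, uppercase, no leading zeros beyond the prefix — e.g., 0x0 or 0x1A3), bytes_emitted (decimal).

After char 0 ('8'=60): chars_in_quartet=1 acc=0x3C bytes_emitted=0
After char 1 ('l'=37): chars_in_quartet=2 acc=0xF25 bytes_emitted=0
After char 2 ('1'=53): chars_in_quartet=3 acc=0x3C975 bytes_emitted=0
After char 3 ('k'=36): chars_in_quartet=4 acc=0xF25D64 -> emit F2 5D 64, reset; bytes_emitted=3
After char 4 ('V'=21): chars_in_quartet=1 acc=0x15 bytes_emitted=3
After char 5 ('Q'=16): chars_in_quartet=2 acc=0x550 bytes_emitted=3
After char 6 ('u'=46): chars_in_quartet=3 acc=0x1542E bytes_emitted=3

Answer: 3 0x1542E 3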